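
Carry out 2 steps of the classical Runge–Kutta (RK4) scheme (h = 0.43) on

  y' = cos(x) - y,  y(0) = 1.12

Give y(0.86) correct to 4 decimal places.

RK4: k1 = f(x_n, y_n); k2 = f(x_n + h/2, y_n + (h/2)·k1); k3 = f(x_n + h/2, y_n + (h/2)·k2); k4 = f(x_n + h, y_n + h·k3); y_{n+1} = y_n + (h/6)·(k1 + 2k2 + 2k3 + k4).
x=0.000000, y=1.120000:
  k1 = f(0.000000, 1.120000) = -0.120000
  k2 = f(0.215000, 1.094200) = -0.117224
  k3 = f(0.215000, 1.094797) = -0.117821
  k4 = f(0.430000, 1.069337) = -0.160371
  y ← 1.120000 + (0.43/6)·(k1 + 2k2 + 2k3 + k4) = 1.066217
x=0.430000, y=1.066217:
  k1 = f(0.430000, 1.066217) = -0.157251
  k2 = f(0.645000, 1.032408) = -0.233308
  k3 = f(0.645000, 1.016056) = -0.216956
  k4 = f(0.860000, 0.972926) = -0.320489
  y ← 1.066217 + (0.43/6)·(k1 + 2k2 + 2k3 + k4) = 0.967441
y(0.86) ≈ 0.9674

0.9674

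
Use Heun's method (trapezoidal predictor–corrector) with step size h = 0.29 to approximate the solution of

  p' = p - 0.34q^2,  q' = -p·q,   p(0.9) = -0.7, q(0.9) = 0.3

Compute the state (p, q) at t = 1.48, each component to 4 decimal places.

Heun on (p,q): k1 = f(t_n, state_n); k2 = f(t_n + h, state_n + h·k1); state_{n+1} = state_n + (h/2)·(k1 + k2).
0.900000: (-0.700000, 0.300000)
  k1 = (-0.730600, 0.210000)
  predictor → (-0.911874, 0.360900)
  k2 = (-0.956159, 0.329095)
  → (-0.944580, 0.378169)
1.190000: (-0.944580, 0.378169)
  k1 = (-0.993204, 0.357211)
  predictor → (-1.232609, 0.481760)
  k2 = (-1.311521, 0.593822)
  → (-1.278765, 0.516069)
(p(1.48), q(1.48)) ≈ (-1.2788, 0.5161)

-1.2788, 0.5161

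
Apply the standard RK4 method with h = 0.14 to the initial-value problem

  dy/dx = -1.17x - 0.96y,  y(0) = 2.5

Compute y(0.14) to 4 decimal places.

RK4: k1 = f(x_n, y_n); k2 = f(x_n + h/2, y_n + (h/2)·k1); k3 = f(x_n + h/2, y_n + (h/2)·k2); k4 = f(x_n + h, y_n + h·k3); y_{n+1} = y_n + (h/6)·(k1 + 2k2 + 2k3 + k4).
x=0.000000, y=2.500000:
  k1 = f(0.000000, 2.500000) = -2.400000
  k2 = f(0.070000, 2.332000) = -2.320620
  k3 = f(0.070000, 2.337557) = -2.325954
  k4 = f(0.140000, 2.174366) = -2.251192
  y ← 2.500000 + (0.14/6)·(k1 + 2k2 + 2k3 + k4) = 2.174632
y(0.14) ≈ 2.1746

2.1746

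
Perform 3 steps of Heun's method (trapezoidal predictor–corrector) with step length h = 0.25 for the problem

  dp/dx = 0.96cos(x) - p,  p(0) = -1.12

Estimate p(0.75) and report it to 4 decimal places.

Heun: k1 = f(x_n, p_n); k2 = f(x_n + h, p_n + h·k1); p_{n+1} = p_n + (h/2)·(k1 + k2).
x=0.000000, p=-1.120000:
  k1 = f(0.000000, -1.120000) = 2.080000
  k2 = f(0.250000, -0.600000) = 1.530156
  p ← -1.120000 + (0.25/2)·(2.080000 + 1.530156) = -0.668731
x=0.250000, p=-0.668731:
  k1 = f(0.250000, -0.668731) = 1.598886
  k2 = f(0.500000, -0.269009) = 1.111488
  p ← -0.668731 + (0.25/2)·(1.598886 + 1.111488) = -0.329934
x=0.500000, p=-0.329934:
  k1 = f(0.500000, -0.329934) = 1.172413
  k2 = f(0.750000, -0.036830) = 0.739252
  p ← -0.329934 + (0.25/2)·(1.172413 + 0.739252) = -0.090976
p(0.75) ≈ -0.0910

-0.0910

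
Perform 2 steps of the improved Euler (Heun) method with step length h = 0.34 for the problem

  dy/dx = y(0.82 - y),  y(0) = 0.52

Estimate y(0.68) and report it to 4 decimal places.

Heun: k1 = f(x_n, y_n); k2 = f(x_n + h, y_n + h·k1); y_{n+1} = y_n + (h/2)·(k1 + k2).
x=0.000000, y=0.520000:
  k1 = f(0.000000, 0.520000) = 0.156000
  k2 = f(0.340000, 0.573040) = 0.141518
  y ← 0.520000 + (0.34/2)·(0.156000 + 0.141518) = 0.570578
x=0.340000, y=0.570578:
  k1 = f(0.340000, 0.570578) = 0.142315
  k2 = f(0.680000, 0.618965) = 0.124434
  y ← 0.570578 + (0.34/2)·(0.142315 + 0.124434) = 0.615925
y(0.68) ≈ 0.6159

0.6159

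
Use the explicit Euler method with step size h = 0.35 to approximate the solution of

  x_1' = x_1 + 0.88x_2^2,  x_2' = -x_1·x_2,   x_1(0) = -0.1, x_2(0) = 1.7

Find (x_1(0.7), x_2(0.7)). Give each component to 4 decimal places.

Euler on (x_1,x_2): x_1_{n+1} = x_1_n + h·x_1', x_2_{n+1} = x_2_n + h·x_2'.
0.000000: (-0.100000, 1.700000); f=(2.443200, 0.170000) → (0.755120, 1.759500)
0.350000: (0.755120, 1.759500); f=(3.479459, -1.328634) → (1.972931, 1.294478)
(x_1(0.7), x_2(0.7)) ≈ (1.9729, 1.2945)

1.9729, 1.2945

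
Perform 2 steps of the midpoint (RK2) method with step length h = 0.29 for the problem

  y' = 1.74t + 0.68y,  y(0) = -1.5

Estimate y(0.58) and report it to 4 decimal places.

Midpoint: k1 = f(t_n, y_n); k2 = f(t_n + h/2, y_n + (h/2)·k1); y_{n+1} = y_n + h·k2.
t=0.000000, y=-1.500000:
  k1 = f(0.000000, -1.500000) = -1.020000
  k2 = f(0.145000, -1.647900) = -0.868272
  y ← -1.500000 + 0.29·(-0.868272) = -1.751799
t=0.290000, y=-1.751799:
  k1 = f(0.290000, -1.751799) = -0.686623
  k2 = f(0.435000, -1.851359) = -0.502024
  y ← -1.751799 + 0.29·(-0.502024) = -1.897386
y(0.58) ≈ -1.8974

-1.8974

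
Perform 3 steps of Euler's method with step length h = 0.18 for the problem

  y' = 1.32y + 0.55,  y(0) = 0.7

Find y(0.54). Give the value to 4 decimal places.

Euler: y_{n+1} = y_n + h·f(t_n, y_n).
t=0.000000, y=0.700000: f=1.474000 → y ← 0.700000 + 0.18·1.474000 = 0.965320
t=0.180000, y=0.965320: f=1.824222 → y ← 0.965320 + 0.18·1.824222 = 1.293680
t=0.360000, y=1.293680: f=2.257658 → y ← 1.293680 + 0.18·2.257658 = 1.700058
y(0.54) ≈ 1.7001

1.7001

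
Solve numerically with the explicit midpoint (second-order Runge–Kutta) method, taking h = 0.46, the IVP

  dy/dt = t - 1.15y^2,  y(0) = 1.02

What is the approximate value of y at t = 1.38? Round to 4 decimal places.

Midpoint: k1 = f(t_n, y_n); k2 = f(t_n + h/2, y_n + (h/2)·k1); y_{n+1} = y_n + h·k2.
t=0.000000, y=1.020000:
  k1 = f(0.000000, 1.020000) = -1.196460
  k2 = f(0.230000, 0.744814) = -0.407960
  y ← 1.020000 + 0.46·(-0.407960) = 0.832338
t=0.460000, y=0.832338:
  k1 = f(0.460000, 0.832338) = -0.336705
  k2 = f(0.690000, 0.754896) = 0.034652
  y ← 0.832338 + 0.46·0.034652 = 0.848278
t=0.920000, y=0.848278:
  k1 = f(0.920000, 0.848278) = 0.092488
  k2 = f(1.150000, 0.869550) = 0.280465
  y ← 0.848278 + 0.46·0.280465 = 0.977292
y(1.38) ≈ 0.9773

0.9773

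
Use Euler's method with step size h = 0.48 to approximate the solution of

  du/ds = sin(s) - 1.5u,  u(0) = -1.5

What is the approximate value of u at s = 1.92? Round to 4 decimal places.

0.5942

Euler: u_{n+1} = u_n + h·f(s_n, u_n).
s=0.000000, u=-1.500000: f=2.250000 → u ← -1.500000 + 0.48·2.250000 = -0.420000
s=0.480000, u=-0.420000: f=1.091779 → u ← -0.420000 + 0.48·1.091779 = 0.104054
s=0.960000, u=0.104054: f=0.663111 → u ← 0.104054 + 0.48·0.663111 = 0.422347
s=1.440000, u=0.422347: f=0.357938 → u ← 0.422347 + 0.48·0.357938 = 0.594157
u(1.92) ≈ 0.5942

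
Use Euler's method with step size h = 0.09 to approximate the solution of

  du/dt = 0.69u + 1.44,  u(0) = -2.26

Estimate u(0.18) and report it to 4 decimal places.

-2.2822

Euler: u_{n+1} = u_n + h·f(t_n, u_n).
t=0.000000, u=-2.260000: f=-0.119400 → u ← -2.260000 + 0.09·(-0.119400) = -2.270746
t=0.090000, u=-2.270746: f=-0.126815 → u ← -2.270746 + 0.09·(-0.126815) = -2.282159
u(0.18) ≈ -2.2822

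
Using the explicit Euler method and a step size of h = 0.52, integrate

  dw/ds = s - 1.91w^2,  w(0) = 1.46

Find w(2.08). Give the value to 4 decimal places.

-0.9931

Euler: w_{n+1} = w_n + h·f(s_n, w_n).
s=0.000000, w=1.460000: f=-4.071356 → w ← 1.460000 + 0.52·(-4.071356) = -0.657105
s=0.520000, w=-0.657105: f=-0.304713 → w ← -0.657105 + 0.52·(-0.304713) = -0.815556
s=1.040000, w=-0.815556: f=-0.230402 → w ← -0.815556 + 0.52·(-0.230402) = -0.935365
s=1.560000, w=-0.935365: f=-0.111074 → w ← -0.935365 + 0.52·(-0.111074) = -0.993123
w(2.08) ≈ -0.9931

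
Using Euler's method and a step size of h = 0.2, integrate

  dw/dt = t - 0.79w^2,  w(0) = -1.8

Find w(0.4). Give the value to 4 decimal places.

-3.1164

Euler: w_{n+1} = w_n + h·f(t_n, w_n).
t=0.000000, w=-1.800000: f=-2.559600 → w ← -1.800000 + 0.2·(-2.559600) = -2.311920
t=0.200000, w=-2.311920: f=-4.022530 → w ← -2.311920 + 0.2·(-4.022530) = -3.116426
w(0.4) ≈ -3.1164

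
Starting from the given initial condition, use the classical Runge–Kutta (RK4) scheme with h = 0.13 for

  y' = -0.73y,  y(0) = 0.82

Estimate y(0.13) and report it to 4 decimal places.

RK4: k1 = f(x_n, y_n); k2 = f(x_n + h/2, y_n + (h/2)·k1); k3 = f(x_n + h/2, y_n + (h/2)·k2); k4 = f(x_n + h, y_n + h·k3); y_{n+1} = y_n + (h/6)·(k1 + 2k2 + 2k3 + k4).
x=0.000000, y=0.820000:
  k1 = f(0.000000, 0.820000) = -0.598600
  k2 = f(0.065000, 0.781091) = -0.570196
  k3 = f(0.065000, 0.782937) = -0.571544
  k4 = f(0.130000, 0.745699) = -0.544360
  y ← 0.820000 + (0.13/6)·(k1 + 2k2 + 2k3 + k4) = 0.745760
y(0.13) ≈ 0.7458

0.7458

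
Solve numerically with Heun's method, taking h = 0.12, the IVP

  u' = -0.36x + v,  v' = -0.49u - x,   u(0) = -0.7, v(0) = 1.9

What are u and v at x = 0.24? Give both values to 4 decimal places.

-0.2478, 1.9268

Heun on (u,v): k1 = f(x_n, state_n); k2 = f(x_n + h, state_n + h·k1); state_{n+1} = state_n + (h/2)·(k1 + k2).
0.000000: (-0.700000, 1.900000)
  k1 = (1.900000, 0.343000)
  predictor → (-0.472000, 1.941160)
  k2 = (1.897960, 0.111280)
  → (-0.472122, 1.927257)
0.120000: (-0.472122, 1.927257)
  k1 = (1.884057, 0.111340)
  predictor → (-0.246036, 1.940618)
  k2 = (1.854218, -0.119443)
  → (-0.247826, 1.926771)
(u(0.24), v(0.24)) ≈ (-0.2478, 1.9268)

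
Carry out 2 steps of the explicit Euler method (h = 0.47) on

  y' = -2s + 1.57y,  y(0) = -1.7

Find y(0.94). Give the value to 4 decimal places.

Euler: y_{n+1} = y_n + h·f(s_n, y_n).
s=0.000000, y=-1.700000: f=-2.669000 → y ← -1.700000 + 0.47·(-2.669000) = -2.954430
s=0.470000, y=-2.954430: f=-5.578455 → y ← -2.954430 + 0.47·(-5.578455) = -5.576304
y(0.94) ≈ -5.5763

-5.5763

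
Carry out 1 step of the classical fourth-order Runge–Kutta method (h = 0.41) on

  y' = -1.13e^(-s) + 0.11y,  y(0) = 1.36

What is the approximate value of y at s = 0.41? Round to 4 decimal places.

1.0334

RK4: k1 = f(s_n, y_n); k2 = f(s_n + h/2, y_n + (h/2)·k1); k3 = f(s_n + h/2, y_n + (h/2)·k2); k4 = f(s_n + h, y_n + h·k3); y_{n+1} = y_n + (h/6)·(k1 + 2k2 + 2k3 + k4).
s=0.000000, y=1.360000:
  k1 = f(0.000000, 1.360000) = -0.980400
  k2 = f(0.205000, 1.159018) = -0.793059
  k3 = f(0.205000, 1.197423) = -0.788835
  k4 = f(0.410000, 1.036578) = -0.635901
  y ← 1.360000 + (0.41/6)·(k1 + 2k2 + 2k3 + k4) = 1.033361
y(0.41) ≈ 1.0334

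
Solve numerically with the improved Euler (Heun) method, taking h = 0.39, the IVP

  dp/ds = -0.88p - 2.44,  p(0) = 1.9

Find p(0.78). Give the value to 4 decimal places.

Heun: k1 = f(s_n, p_n); k2 = f(s_n + h, p_n + h·k1); p_{n+1} = p_n + (h/2)·(k1 + k2).
s=0.000000, p=1.900000:
  k1 = f(0.000000, 1.900000) = -4.112000
  k2 = f(0.390000, 0.296320) = -2.700762
  p ← 1.900000 + (0.39/2)·(-4.112000 + (-2.700762)) = 0.571511
s=0.390000, p=0.571511:
  k1 = f(0.390000, 0.571511) = -2.942930
  k2 = f(0.780000, -0.576231) = -1.932916
  p ← 0.571511 + (0.39/2)·(-2.942930 + (-1.932916)) = -0.379279
p(0.78) ≈ -0.3793

-0.3793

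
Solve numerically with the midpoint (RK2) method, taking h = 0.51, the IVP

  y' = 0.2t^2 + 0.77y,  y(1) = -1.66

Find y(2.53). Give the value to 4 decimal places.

-3.7368

Midpoint: k1 = f(t_n, y_n); k2 = f(t_n + h/2, y_n + (h/2)·k1); y_{n+1} = y_n + h·k2.
t=1.000000, y=-1.660000:
  k1 = f(1.000000, -1.660000) = -1.078200
  k2 = f(1.255000, -1.934941) = -1.174900
  y ← -1.660000 + 0.51·(-1.174900) = -2.259199
t=1.510000, y=-2.259199:
  k1 = f(1.510000, -2.259199) = -1.283563
  k2 = f(1.765000, -2.586507) = -1.368566
  y ← -2.259199 + 0.51·(-1.368566) = -2.957167
t=2.020000, y=-2.957167:
  k1 = f(2.020000, -2.957167) = -1.460939
  k2 = f(2.275000, -3.329707) = -1.528749
  y ← -2.957167 + 0.51·(-1.528749) = -3.736829
y(2.53) ≈ -3.7368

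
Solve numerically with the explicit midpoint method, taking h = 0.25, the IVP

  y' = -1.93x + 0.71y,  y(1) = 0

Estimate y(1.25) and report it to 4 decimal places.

Midpoint: k1 = f(x_n, y_n); k2 = f(x_n + h/2, y_n + (h/2)·k1); y_{n+1} = y_n + h·k2.
x=1.000000, y=0.000000:
  k1 = f(1.000000, 0.000000) = -1.930000
  k2 = f(1.125000, -0.241250) = -2.342538
  y ← 0.000000 + 0.25·(-2.342538) = -0.585634
y(1.25) ≈ -0.5856

-0.5856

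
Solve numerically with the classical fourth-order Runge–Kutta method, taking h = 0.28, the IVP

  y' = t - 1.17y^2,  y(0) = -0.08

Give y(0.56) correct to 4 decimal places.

0.0748

RK4: k1 = f(t_n, y_n); k2 = f(t_n + h/2, y_n + (h/2)·k1); k3 = f(t_n + h/2, y_n + (h/2)·k2); k4 = f(t_n + h, y_n + h·k3); y_{n+1} = y_n + (h/6)·(k1 + 2k2 + 2k3 + k4).
t=0.000000, y=-0.080000:
  k1 = f(0.000000, -0.080000) = -0.007488
  k2 = f(0.140000, -0.081048) = 0.132314
  k3 = f(0.140000, -0.061476) = 0.135578
  k4 = f(0.280000, -0.042038) = 0.277932
  y ← -0.080000 + (0.28/6)·(k1 + 2k2 + 2k3 + k4) = -0.042376
t=0.280000, y=-0.042376:
  k1 = f(0.280000, -0.042376) = 0.277899
  k2 = f(0.420000, -0.003470) = 0.419986
  k3 = f(0.420000, 0.016422) = 0.419684
  k4 = f(0.560000, 0.075136) = 0.553395
  y ← -0.042376 + (0.28/6)·(k1 + 2k2 + 2k3 + k4) = 0.074787
y(0.56) ≈ 0.0748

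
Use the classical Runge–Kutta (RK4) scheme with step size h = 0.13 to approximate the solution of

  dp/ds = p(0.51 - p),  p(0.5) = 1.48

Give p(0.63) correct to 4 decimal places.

RK4: k1 = f(s_n, p_n); k2 = f(s_n + h/2, p_n + (h/2)·k1); k3 = f(s_n + h/2, p_n + (h/2)·k2); k4 = f(s_n + h, p_n + h·k3); p_{n+1} = p_n + (h/6)·(k1 + 2k2 + 2k3 + k4).
s=0.500000, p=1.480000:
  k1 = f(0.500000, 1.480000) = -1.435600
  k2 = f(0.565000, 1.386686) = -1.215688
  k3 = f(0.565000, 1.400980) = -1.248246
  k4 = f(0.630000, 1.317728) = -1.064366
  p ← 1.480000 + (0.13/6)·(k1 + 2k2 + 2k3 + k4) = 1.319064
p(0.63) ≈ 1.3191

1.3191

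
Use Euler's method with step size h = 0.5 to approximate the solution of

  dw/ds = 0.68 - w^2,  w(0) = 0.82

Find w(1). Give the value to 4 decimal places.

Euler: w_{n+1} = w_n + h·f(s_n, w_n).
s=0.000000, w=0.820000: f=0.007600 → w ← 0.820000 + 0.5·0.007600 = 0.823800
s=0.500000, w=0.823800: f=0.001354 → w ← 0.823800 + 0.5·0.001354 = 0.824477
w(1) ≈ 0.8245

0.8245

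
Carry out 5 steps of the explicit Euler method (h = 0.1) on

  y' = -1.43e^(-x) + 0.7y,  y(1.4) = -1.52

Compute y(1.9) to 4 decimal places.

Euler: y_{n+1} = y_n + h·f(x_n, y_n).
x=1.400000, y=-1.520000: f=-1.416634 → y ← -1.520000 + 0.1·(-1.416634) = -1.661663
x=1.500000, y=-1.661663: f=-1.482240 → y ← -1.661663 + 0.1·(-1.482240) = -1.809887
x=1.600000, y=-1.809887: f=-1.555633 → y ← -1.809887 + 0.1·(-1.555633) = -1.965451
x=1.700000, y=-1.965451: f=-1.637053 → y ← -1.965451 + 0.1·(-1.637053) = -2.129156
x=1.800000, y=-2.129156: f=-1.726787 → y ← -2.129156 + 0.1·(-1.726787) = -2.301835
y(1.9) ≈ -2.3018

-2.3018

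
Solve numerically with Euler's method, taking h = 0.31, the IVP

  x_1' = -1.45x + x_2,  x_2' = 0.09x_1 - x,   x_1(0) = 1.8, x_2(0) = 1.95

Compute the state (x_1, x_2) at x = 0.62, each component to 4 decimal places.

Euler on (x_1,x_2): x_1_{n+1} = x_1_n + h·x_1', x_2_{n+1} = x_2_n + h·x_2'.
0.000000: (1.800000, 1.950000); f=(1.950000, 0.162000) → (2.404500, 2.000220)
0.310000: (2.404500, 2.000220); f=(1.550720, -0.093595) → (2.885223, 1.971206)
(x_1(0.62), x_2(0.62)) ≈ (2.8852, 1.9712)

2.8852, 1.9712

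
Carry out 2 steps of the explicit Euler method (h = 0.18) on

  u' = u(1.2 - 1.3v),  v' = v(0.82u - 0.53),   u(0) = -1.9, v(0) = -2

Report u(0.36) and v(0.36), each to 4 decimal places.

Euler on (u,v): u_{n+1} = u_n + h·u', v_{n+1} = v_n + h·v'.
0.000000: (-1.900000, -2.000000); f=(-7.220000, 4.176000) → (-3.199600, -1.248320)
0.180000: (-3.199600, -1.248320); f=(-9.031882, 3.936792) → (-4.825339, -0.539697)
(u(0.36), v(0.36)) ≈ (-4.8253, -0.5397)

-4.8253, -0.5397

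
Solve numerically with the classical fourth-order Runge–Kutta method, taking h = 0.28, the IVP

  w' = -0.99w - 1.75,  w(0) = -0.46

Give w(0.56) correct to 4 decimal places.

-1.0165

RK4: k1 = f(s_n, w_n); k2 = f(s_n + h/2, w_n + (h/2)·k1); k3 = f(s_n + h/2, w_n + (h/2)·k2); k4 = f(s_n + h, w_n + h·k3); w_{n+1} = w_n + (h/6)·(k1 + 2k2 + 2k3 + k4).
s=0.000000, w=-0.460000:
  k1 = f(0.000000, -0.460000) = -1.294600
  k2 = f(0.140000, -0.641244) = -1.115168
  k3 = f(0.140000, -0.616124) = -1.140038
  k4 = f(0.280000, -0.779211) = -0.978582
  w ← -0.460000 + (0.28/6)·(k1 + 2k2 + 2k3 + k4) = -0.776568
s=0.280000, w=-0.776568:
  k1 = f(0.280000, -0.776568) = -0.981198
  k2 = f(0.420000, -0.913935) = -0.845204
  k3 = f(0.420000, -0.894896) = -0.864053
  k4 = f(0.560000, -1.018502) = -0.741683
  w ← -0.776568 + (0.28/6)·(k1 + 2k2 + 2k3 + k4) = -1.016499
w(0.56) ≈ -1.0165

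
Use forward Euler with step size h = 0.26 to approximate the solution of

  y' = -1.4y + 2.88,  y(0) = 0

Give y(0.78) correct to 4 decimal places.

1.5279

Euler: y_{n+1} = y_n + h·f(t_n, y_n).
t=0.000000, y=0.000000: f=2.880000 → y ← 0.000000 + 0.26·2.880000 = 0.748800
t=0.260000, y=0.748800: f=1.831680 → y ← 0.748800 + 0.26·1.831680 = 1.225037
t=0.520000, y=1.225037: f=1.164948 → y ← 1.225037 + 0.26·1.164948 = 1.527923
y(0.78) ≈ 1.5279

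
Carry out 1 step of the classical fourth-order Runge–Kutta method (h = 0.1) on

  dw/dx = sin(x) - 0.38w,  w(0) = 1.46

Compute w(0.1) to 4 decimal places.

1.4105

RK4: k1 = f(x_n, w_n); k2 = f(x_n + h/2, w_n + (h/2)·k1); k3 = f(x_n + h/2, w_n + (h/2)·k2); k4 = f(x_n + h, w_n + h·k3); w_{n+1} = w_n + (h/6)·(k1 + 2k2 + 2k3 + k4).
x=0.000000, w=1.460000:
  k1 = f(0.000000, 1.460000) = -0.554800
  k2 = f(0.050000, 1.432260) = -0.494280
  k3 = f(0.050000, 1.435286) = -0.495430
  k4 = f(0.100000, 1.410457) = -0.436140
  w ← 1.460000 + (0.1/6)·(k1 + 2k2 + 2k3 + k4) = 1.410494
w(0.1) ≈ 1.4105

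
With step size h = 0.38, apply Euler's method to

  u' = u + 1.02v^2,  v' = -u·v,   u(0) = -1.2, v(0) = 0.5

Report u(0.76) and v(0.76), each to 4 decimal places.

Euler on (u,v): u_{n+1} = u_n + h·u', v_{n+1} = v_n + h·v'.
0.000000: (-1.200000, 0.500000); f=(-0.945000, 0.600000) → (-1.559100, 0.728000)
0.380000: (-1.559100, 0.728000); f=(-1.018516, 1.135025) → (-1.946136, 1.159309)
(u(0.76), v(0.76)) ≈ (-1.9461, 1.1593)

-1.9461, 1.1593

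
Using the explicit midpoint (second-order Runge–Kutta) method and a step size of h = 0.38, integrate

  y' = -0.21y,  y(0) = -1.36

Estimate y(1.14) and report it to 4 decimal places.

Midpoint: k1 = f(t_n, y_n); k2 = f(t_n + h/2, y_n + (h/2)·k1); y_{n+1} = y_n + h·k2.
t=0.000000, y=-1.360000:
  k1 = f(0.000000, -1.360000) = 0.285600
  k2 = f(0.190000, -1.305736) = 0.274205
  y ← -1.360000 + 0.38·0.274205 = -1.255802
t=0.380000, y=-1.255802:
  k1 = f(0.380000, -1.255802) = 0.263718
  k2 = f(0.570000, -1.205696) = 0.253196
  y ← -1.255802 + 0.38·0.253196 = -1.159588
t=0.760000, y=-1.159588:
  k1 = f(0.760000, -1.159588) = 0.243513
  k2 = f(0.950000, -1.113320) = 0.233797
  y ← -1.159588 + 0.38·0.233797 = -1.070745
y(1.14) ≈ -1.0707

-1.0707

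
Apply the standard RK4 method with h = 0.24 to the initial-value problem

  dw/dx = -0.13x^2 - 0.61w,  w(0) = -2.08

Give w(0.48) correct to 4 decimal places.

RK4: k1 = f(x_n, w_n); k2 = f(x_n + h/2, w_n + (h/2)·k1); k3 = f(x_n + h/2, w_n + (h/2)·k2); k4 = f(x_n + h, w_n + h·k3); w_{n+1} = w_n + (h/6)·(k1 + 2k2 + 2k3 + k4).
x=0.000000, w=-2.080000:
  k1 = f(0.000000, -2.080000) = 1.268800
  k2 = f(0.120000, -1.927744) = 1.174052
  k3 = f(0.120000, -1.939114) = 1.180987
  k4 = f(0.240000, -1.796563) = 1.088415
  w ← -2.080000 + (0.24/6)·(k1 + 2k2 + 2k3 + k4) = -1.797308
x=0.240000, w=-1.797308:
  k1 = f(0.240000, -1.797308) = 1.088870
  k2 = f(0.360000, -1.666644) = 0.999805
  k3 = f(0.360000, -1.677332) = 1.006324
  k4 = f(0.480000, -1.555790) = 0.919080
  w ← -1.797308 + (0.24/6)·(k1 + 2k2 + 2k3 + k4) = -1.556500
w(0.48) ≈ -1.5565

-1.5565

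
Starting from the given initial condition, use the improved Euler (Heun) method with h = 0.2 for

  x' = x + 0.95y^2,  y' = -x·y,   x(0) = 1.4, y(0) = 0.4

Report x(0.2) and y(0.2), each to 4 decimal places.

Heun on (x,y): k1 = f(t_n, state_n); k2 = f(t_n + h, state_n + h·k1); state_{n+1} = state_n + (h/2)·(k1 + k2).
0.000000: (1.400000, 0.400000)
  k1 = (1.552000, -0.560000)
  predictor → (1.710400, 0.288000)
  k2 = (1.789197, -0.492595)
  → (1.734120, 0.294740)
(x(0.2), y(0.2)) ≈ (1.7341, 0.2947)

1.7341, 0.2947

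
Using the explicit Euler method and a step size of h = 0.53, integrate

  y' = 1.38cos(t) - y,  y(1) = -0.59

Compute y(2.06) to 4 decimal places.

0.0852

Euler: y_{n+1} = y_n + h·f(t_n, y_n).
t=1.000000, y=-0.590000: f=1.335617 → y ← -0.590000 + 0.53·1.335617 = 0.117877
t=1.530000, y=0.117877: f=-0.061594 → y ← 0.117877 + 0.53·(-0.061594) = 0.085232
y(2.06) ≈ 0.0852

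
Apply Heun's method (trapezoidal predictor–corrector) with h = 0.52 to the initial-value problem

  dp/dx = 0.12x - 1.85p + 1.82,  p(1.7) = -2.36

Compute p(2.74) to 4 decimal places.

0.2692

Heun: k1 = f(x_n, p_n); k2 = f(x_n + h, p_n + h·k1); p_{n+1} = p_n + (h/2)·(k1 + k2).
x=1.700000, p=-2.360000:
  k1 = f(1.700000, -2.360000) = 6.390000
  k2 = f(2.220000, 0.962800) = 0.305220
  p ← -2.360000 + (0.52/2)·(6.390000 + 0.305220) = -0.619243
x=2.220000, p=-0.619243:
  k1 = f(2.220000, -0.619243) = 3.231999
  k2 = f(2.740000, 1.061397) = 0.185216
  p ← -0.619243 + (0.52/2)·(3.231999 + 0.185216) = 0.269233
p(2.74) ≈ 0.2692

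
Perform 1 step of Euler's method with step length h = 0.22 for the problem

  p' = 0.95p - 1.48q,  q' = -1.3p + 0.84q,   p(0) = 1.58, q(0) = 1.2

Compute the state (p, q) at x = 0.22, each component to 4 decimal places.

Euler on (p,q): p_{n+1} = p_n + h·p', q_{n+1} = q_n + h·q'.
0.000000: (1.580000, 1.200000); f=(-0.275000, -1.046000) → (1.519500, 0.969880)
(p(0.22), q(0.22)) ≈ (1.5195, 0.9699)

1.5195, 0.9699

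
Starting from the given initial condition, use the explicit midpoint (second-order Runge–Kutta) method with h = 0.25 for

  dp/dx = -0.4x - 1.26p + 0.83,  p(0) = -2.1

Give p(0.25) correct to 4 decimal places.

Midpoint: k1 = f(x_n, p_n); k2 = f(x_n + h/2, p_n + (h/2)·k1); p_{n+1} = p_n + h·k2.
x=0.000000, p=-2.100000:
  k1 = f(0.000000, -2.100000) = 3.476000
  k2 = f(0.125000, -1.665500) = 2.878530
  p ← -2.100000 + 0.25·2.878530 = -1.380368
p(0.25) ≈ -1.3804

-1.3804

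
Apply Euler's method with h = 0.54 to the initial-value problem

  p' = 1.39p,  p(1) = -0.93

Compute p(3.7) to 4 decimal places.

-15.2904

Euler: p_{n+1} = p_n + h·f(t_n, p_n).
t=1.000000, p=-0.930000: f=-1.292700 → p ← -0.930000 + 0.54·(-1.292700) = -1.628058
t=1.540000, p=-1.628058: f=-2.263001 → p ← -1.628058 + 0.54·(-2.263001) = -2.850078
t=2.080000, p=-2.850078: f=-3.961609 → p ← -2.850078 + 0.54·(-3.961609) = -4.989347
t=2.620000, p=-4.989347: f=-6.935193 → p ← -4.989347 + 0.54·(-6.935193) = -8.734351
t=3.160000, p=-8.734351: f=-12.140748 → p ← -8.734351 + 0.54·(-12.140748) = -15.290355
p(3.7) ≈ -15.2904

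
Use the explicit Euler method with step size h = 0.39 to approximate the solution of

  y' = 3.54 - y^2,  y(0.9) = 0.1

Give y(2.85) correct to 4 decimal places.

1.8678

Euler: y_{n+1} = y_n + h·f(s_n, y_n).
s=0.900000, y=0.100000: f=3.530000 → y ← 0.100000 + 0.39·3.530000 = 1.476700
s=1.290000, y=1.476700: f=1.359357 → y ← 1.476700 + 0.39·1.359357 = 2.006849
s=1.680000, y=2.006849: f=-0.487444 → y ← 2.006849 + 0.39·(-0.487444) = 1.816746
s=2.070000, y=1.816746: f=0.239434 → y ← 1.816746 + 0.39·0.239434 = 1.910125
s=2.460000, y=1.910125: f=-0.108578 → y ← 1.910125 + 0.39·(-0.108578) = 1.867780
y(2.85) ≈ 1.8678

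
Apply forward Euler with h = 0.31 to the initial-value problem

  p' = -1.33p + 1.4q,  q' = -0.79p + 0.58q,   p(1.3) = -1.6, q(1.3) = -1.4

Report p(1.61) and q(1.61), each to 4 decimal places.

Euler on (p,q): p_{n+1} = p_n + h·p', q_{n+1} = q_n + h·q'.
1.300000: (-1.600000, -1.400000); f=(0.168000, 0.452000) → (-1.547920, -1.259880)
(p(1.61), q(1.61)) ≈ (-1.5479, -1.2599)

-1.5479, -1.2599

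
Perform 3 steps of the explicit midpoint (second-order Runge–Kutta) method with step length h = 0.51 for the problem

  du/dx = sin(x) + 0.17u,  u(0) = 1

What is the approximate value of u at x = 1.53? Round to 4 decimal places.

2.3532

Midpoint: k1 = f(x_n, u_n); k2 = f(x_n + h/2, u_n + (h/2)·k1); u_{n+1} = u_n + h·k2.
x=0.000000, u=1.000000:
  k1 = f(0.000000, 1.000000) = 0.170000
  k2 = f(0.255000, 1.043350) = 0.429615
  u ← 1.000000 + 0.51·0.429615 = 1.219104
x=0.510000, u=1.219104:
  k1 = f(0.510000, 1.219104) = 0.695425
  k2 = f(0.765000, 1.396437) = 0.929931
  u ← 1.219104 + 0.51·0.929931 = 1.693369
x=1.020000, u=1.693369:
  k1 = f(1.020000, 1.693369) = 1.139981
  k2 = f(1.275000, 1.984064) = 1.293861
  u ← 1.693369 + 0.51·1.293861 = 2.353238
u(1.53) ≈ 2.3532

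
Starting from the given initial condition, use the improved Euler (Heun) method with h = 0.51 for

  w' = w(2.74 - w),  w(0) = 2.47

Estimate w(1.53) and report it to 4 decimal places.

2.6911

Heun: k1 = f(t_n, w_n); k2 = f(t_n + h, w_n + h·k1); w_{n+1} = w_n + (h/2)·(k1 + k2).
t=0.000000, w=2.470000:
  k1 = f(0.000000, 2.470000) = 0.666900
  k2 = f(0.510000, 2.810119) = -0.197043
  w ← 2.470000 + (0.51/2)·(0.666900 + (-0.197043)) = 2.589814
t=0.510000, w=2.589814:
  k1 = f(0.510000, 2.589814) = 0.388955
  k2 = f(1.020000, 2.788181) = -0.134336
  w ← 2.589814 + (0.51/2)·(0.388955 + (-0.134336)) = 2.654741
t=1.020000, w=2.654741:
  k1 = f(1.020000, 2.654741) = 0.226340
  k2 = f(1.530000, 2.770175) = -0.083589
  w ← 2.654741 + (0.51/2)·(0.226340 + (-0.083589)) = 2.691143
w(1.53) ≈ 2.6911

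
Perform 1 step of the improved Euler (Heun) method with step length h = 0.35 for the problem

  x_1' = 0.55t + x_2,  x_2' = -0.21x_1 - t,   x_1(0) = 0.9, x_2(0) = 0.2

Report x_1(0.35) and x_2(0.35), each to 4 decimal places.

0.9921, 0.0700

Heun on (x_1,x_2): k1 = f(t_n, state_n); k2 = f(t_n + h, state_n + h·k1); state_{n+1} = state_n + (h/2)·(k1 + k2).
0.000000: (0.900000, 0.200000)
  k1 = (0.200000, -0.189000)
  predictor → (0.970000, 0.133850)
  k2 = (0.326350, -0.553700)
  → (0.992111, 0.070028)
(x_1(0.35), x_2(0.35)) ≈ (0.9921, 0.0700)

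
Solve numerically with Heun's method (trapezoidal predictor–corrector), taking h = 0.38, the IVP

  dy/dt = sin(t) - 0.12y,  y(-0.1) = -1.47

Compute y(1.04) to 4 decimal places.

Heun: k1 = f(t_n, y_n); k2 = f(t_n + h, y_n + h·k1); y_{n+1} = y_n + (h/2)·(k1 + k2).
t=-0.100000, y=-1.470000:
  k1 = f(-0.100000, -1.470000) = 0.076567
  k2 = f(0.280000, -1.440905) = 0.449264
  y ← -1.470000 + (0.38/2)·(0.076567 + 0.449264) = -1.370092
t=0.280000, y=-1.370092:
  k1 = f(0.280000, -1.370092) = 0.440767
  k2 = f(0.660000, -1.202601) = 0.757429
  y ← -1.370092 + (0.38/2)·(0.440767 + 0.757429) = -1.142435
t=0.660000, y=-1.142435:
  k1 = f(0.660000, -1.142435) = 0.750209
  k2 = f(1.040000, -0.857356) = 0.965287
  y ← -1.142435 + (0.38/2)·(0.750209 + 0.965287) = -0.816491
y(1.04) ≈ -0.8165

-0.8165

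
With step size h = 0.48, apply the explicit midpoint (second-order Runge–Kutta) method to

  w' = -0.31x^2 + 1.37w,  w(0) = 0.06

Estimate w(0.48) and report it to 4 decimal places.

0.1039

Midpoint: k1 = f(x_n, w_n); k2 = f(x_n + h/2, w_n + (h/2)·k1); w_{n+1} = w_n + h·k2.
x=0.000000, w=0.060000:
  k1 = f(0.000000, 0.060000) = 0.082200
  k2 = f(0.240000, 0.079728) = 0.091371
  w ← 0.060000 + 0.48·0.091371 = 0.103858
w(0.48) ≈ 0.1039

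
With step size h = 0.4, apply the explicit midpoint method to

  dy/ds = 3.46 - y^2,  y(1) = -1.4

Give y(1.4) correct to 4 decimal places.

-0.5000

Midpoint: k1 = f(s_n, y_n); k2 = f(s_n + h/2, y_n + (h/2)·k1); y_{n+1} = y_n + h·k2.
s=1.000000, y=-1.400000:
  k1 = f(1.000000, -1.400000) = 1.500000
  k2 = f(1.200000, -1.100000) = 2.250000
  y ← -1.400000 + 0.4·2.250000 = -0.500000
y(1.4) ≈ -0.5000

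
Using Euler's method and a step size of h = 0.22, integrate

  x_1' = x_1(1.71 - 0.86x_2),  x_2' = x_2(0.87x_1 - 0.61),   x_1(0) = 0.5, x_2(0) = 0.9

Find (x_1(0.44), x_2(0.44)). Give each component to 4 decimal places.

Euler on (x_1,x_2): x_1_{n+1} = x_1_n + h·x_1', x_2_{n+1} = x_2_n + h·x_2'.
0.000000: (0.500000, 0.900000); f=(0.468000, -0.157500) → (0.602960, 0.865350)
0.220000: (0.602960, 0.865350); f=(0.582338, -0.073922) → (0.731074, 0.849087)
(x_1(0.44), x_2(0.44)) ≈ (0.7311, 0.8491)

0.7311, 0.8491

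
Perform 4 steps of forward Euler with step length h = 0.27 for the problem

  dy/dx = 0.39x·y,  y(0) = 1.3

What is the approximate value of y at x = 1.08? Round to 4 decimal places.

Euler: y_{n+1} = y_n + h·f(x_n, y_n).
x=0.000000, y=1.300000: f=0.000000 → y ← 1.300000 + 0.27·0.000000 = 1.300000
x=0.270000, y=1.300000: f=0.136890 → y ← 1.300000 + 0.27·0.136890 = 1.336960
x=0.540000, y=1.336960: f=0.281564 → y ← 1.336960 + 0.27·0.281564 = 1.412983
x=0.810000, y=1.412983: f=0.446361 → y ← 1.412983 + 0.27·0.446361 = 1.533500
y(1.08) ≈ 1.5335

1.5335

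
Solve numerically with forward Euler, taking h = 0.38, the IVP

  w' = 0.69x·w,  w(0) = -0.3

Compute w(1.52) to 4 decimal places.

Euler: w_{n+1} = w_n + h·f(x_n, w_n).
x=0.000000, w=-0.300000: f=0.000000 → w ← -0.300000 + 0.38·0.000000 = -0.300000
x=0.380000, w=-0.300000: f=-0.078660 → w ← -0.300000 + 0.38·(-0.078660) = -0.329891
x=0.760000, w=-0.329891: f=-0.172995 → w ← -0.329891 + 0.38·(-0.172995) = -0.395629
x=1.140000, w=-0.395629: f=-0.311202 → w ← -0.395629 + 0.38·(-0.311202) = -0.513885
w(1.52) ≈ -0.5139

-0.5139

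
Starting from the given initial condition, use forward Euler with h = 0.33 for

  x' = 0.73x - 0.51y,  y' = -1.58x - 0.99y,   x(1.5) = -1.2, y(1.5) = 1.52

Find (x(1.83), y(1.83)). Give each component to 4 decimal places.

Euler on (x,y): x_{n+1} = x_n + h·x', y_{n+1} = y_n + h·y'.
1.500000: (-1.200000, 1.520000); f=(-1.651200, 0.391200) → (-1.744896, 1.649096)
(x(1.83), y(1.83)) ≈ (-1.7449, 1.6491)

-1.7449, 1.6491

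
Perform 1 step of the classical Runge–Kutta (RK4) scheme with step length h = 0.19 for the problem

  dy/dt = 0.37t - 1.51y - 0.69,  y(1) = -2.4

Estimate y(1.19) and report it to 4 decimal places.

-1.8482

RK4: k1 = f(t_n, y_n); k2 = f(t_n + h/2, y_n + (h/2)·k1); k3 = f(t_n + h/2, y_n + (h/2)·k2); k4 = f(t_n + h, y_n + h·k3); y_{n+1} = y_n + (h/6)·(k1 + 2k2 + 2k3 + k4).
t=1.000000, y=-2.400000:
  k1 = f(1.000000, -2.400000) = 3.304000
  k2 = f(1.095000, -2.086120) = 2.865191
  k3 = f(1.095000, -2.127807) = 2.928138
  k4 = f(1.190000, -1.843654) = 2.534217
  y ← -2.400000 + (0.19/6)·(k1 + 2k2 + 2k3 + k4) = -1.848212
y(1.19) ≈ -1.8482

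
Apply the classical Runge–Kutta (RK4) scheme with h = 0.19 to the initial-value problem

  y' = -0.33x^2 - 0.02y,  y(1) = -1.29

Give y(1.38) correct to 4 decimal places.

-1.4587

RK4: k1 = f(x_n, y_n); k2 = f(x_n + h/2, y_n + (h/2)·k1); k3 = f(x_n + h/2, y_n + (h/2)·k2); k4 = f(x_n + h, y_n + h·k3); y_{n+1} = y_n + (h/6)·(k1 + 2k2 + 2k3 + k4).
x=1.000000, y=-1.290000:
  k1 = f(1.000000, -1.290000) = -0.304200
  k2 = f(1.095000, -1.318899) = -0.369300
  k3 = f(1.095000, -1.325084) = -0.369177
  k4 = f(1.190000, -1.360144) = -0.440110
  y ← -1.290000 + (0.19/6)·(k1 + 2k2 + 2k3 + k4) = -1.360340
x=1.190000, y=-1.360340:
  k1 = f(1.190000, -1.360340) = -0.440106
  k2 = f(1.285000, -1.402150) = -0.516861
  k3 = f(1.285000, -1.409442) = -0.516715
  k4 = f(1.380000, -1.458516) = -0.599282
  y ← -1.360340 + (0.19/6)·(k1 + 2k2 + 2k3 + k4) = -1.458714
y(1.38) ≈ -1.4587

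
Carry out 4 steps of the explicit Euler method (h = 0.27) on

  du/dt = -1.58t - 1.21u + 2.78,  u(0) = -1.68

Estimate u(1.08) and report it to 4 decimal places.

Euler: u_{n+1} = u_n + h·f(t_n, u_n).
t=0.000000, u=-1.680000: f=4.812800 → u ← -1.680000 + 0.27·4.812800 = -0.380544
t=0.270000, u=-0.380544: f=2.813858 → u ← -0.380544 + 0.27·2.813858 = 0.379198
t=0.540000, u=0.379198: f=1.467971 → u ← 0.379198 + 0.27·1.467971 = 0.775550
t=0.810000, u=0.775550: f=0.561785 → u ← 0.775550 + 0.27·0.561785 = 0.927232
u(1.08) ≈ 0.9272

0.9272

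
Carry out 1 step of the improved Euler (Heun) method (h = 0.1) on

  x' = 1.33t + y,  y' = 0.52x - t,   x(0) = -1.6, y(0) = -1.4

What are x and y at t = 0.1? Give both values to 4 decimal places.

Heun on (x,y): k1 = f(t_n, state_n); k2 = f(t_n + h, state_n + h·k1); state_{n+1} = state_n + (h/2)·(k1 + k2).
0.000000: (-1.600000, -1.400000)
  k1 = (-1.400000, -0.832000)
  predictor → (-1.740000, -1.483200)
  k2 = (-1.350200, -1.004800)
  → (-1.737510, -1.491840)
(x(0.1), y(0.1)) ≈ (-1.7375, -1.4918)

-1.7375, -1.4918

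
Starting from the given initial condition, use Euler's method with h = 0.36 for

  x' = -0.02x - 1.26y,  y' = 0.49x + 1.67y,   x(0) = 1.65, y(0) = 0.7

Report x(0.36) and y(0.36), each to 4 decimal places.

1.3206, 1.4119

Euler on (x,y): x_{n+1} = x_n + h·x', y_{n+1} = y_n + h·y'.
0.000000: (1.650000, 0.700000); f=(-0.915000, 1.977500) → (1.320600, 1.411900)
(x(0.36), y(0.36)) ≈ (1.3206, 1.4119)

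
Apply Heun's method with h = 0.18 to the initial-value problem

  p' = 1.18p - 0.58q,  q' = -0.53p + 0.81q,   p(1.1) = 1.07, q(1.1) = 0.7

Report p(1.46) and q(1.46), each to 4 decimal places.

1.4530, 0.6649

Heun on (p,q): k1 = f(s_n, state_n); k2 = f(s_n + h, state_n + h·k1); state_{n+1} = state_n + (h/2)·(k1 + k2).
1.100000: (1.070000, 0.700000)
  k1 = (0.856600, -0.000100)
  predictor → (1.224188, 0.699982)
  k2 = (1.038552, -0.081834)
  → (1.240564, 0.692626)
1.280000: (1.240564, 0.692626)
  k1 = (1.062142, -0.096472)
  predictor → (1.431749, 0.675261)
  k2 = (1.297813, -0.211866)
  → (1.452960, 0.664876)
(p(1.46), q(1.46)) ≈ (1.4530, 0.6649)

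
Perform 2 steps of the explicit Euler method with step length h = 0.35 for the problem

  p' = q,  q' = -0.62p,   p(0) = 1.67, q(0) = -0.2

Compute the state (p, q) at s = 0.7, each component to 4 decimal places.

Euler on (p,q): p_{n+1} = p_n + h·p', q_{n+1} = q_n + h·q'.
0.000000: (1.670000, -0.200000); f=(-0.200000, -1.035400) → (1.600000, -0.562390)
0.350000: (1.600000, -0.562390); f=(-0.562390, -0.992000) → (1.403163, -0.909590)
(p(0.7), q(0.7)) ≈ (1.4032, -0.9096)

1.4032, -0.9096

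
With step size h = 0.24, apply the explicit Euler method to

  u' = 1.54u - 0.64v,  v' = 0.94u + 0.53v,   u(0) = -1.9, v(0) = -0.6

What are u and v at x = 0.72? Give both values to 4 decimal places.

Euler on (u,v): u_{n+1} = u_n + h·u', v_{n+1} = v_n + h·v'.
0.000000: (-1.900000, -0.600000); f=(-2.542000, -2.104000) → (-2.510080, -1.104960)
0.240000: (-2.510080, -1.104960); f=(-3.158349, -2.945104) → (-3.268084, -1.811785)
0.480000: (-3.268084, -1.811785); f=(-3.873307, -4.032245) → (-4.197677, -2.779524)
(u(0.72), v(0.72)) ≈ (-4.1977, -2.7795)

-4.1977, -2.7795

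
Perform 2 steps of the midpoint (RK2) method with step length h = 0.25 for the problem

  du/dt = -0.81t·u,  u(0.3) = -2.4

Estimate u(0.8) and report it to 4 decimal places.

Midpoint: k1 = f(t_n, u_n); k2 = f(t_n + h/2, u_n + (h/2)·k1); u_{n+1} = u_n + h·k2.
t=0.300000, u=-2.400000:
  k1 = f(0.300000, -2.400000) = 0.583200
  k2 = f(0.425000, -2.327100) = 0.801104
  u ← -2.400000 + 0.25·0.801104 = -2.199724
t=0.550000, u=-2.199724:
  k1 = f(0.550000, -2.199724) = 0.979977
  k2 = f(0.675000, -2.077227) = 1.135724
  u ← -2.199724 + 0.25·1.135724 = -1.915793
u(0.8) ≈ -1.9158

-1.9158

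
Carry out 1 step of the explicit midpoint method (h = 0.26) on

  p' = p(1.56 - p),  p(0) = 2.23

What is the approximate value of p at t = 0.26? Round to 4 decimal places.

Midpoint: k1 = f(t_n, p_n); k2 = f(t_n + h/2, p_n + (h/2)·k1); p_{n+1} = p_n + h·k2.
t=0.000000, p=2.230000:
  k1 = f(0.000000, 2.230000) = -1.494100
  k2 = f(0.130000, 2.035767) = -0.968551
  p ← 2.230000 + 0.26·(-0.968551) = 1.978177
p(0.26) ≈ 1.9782

1.9782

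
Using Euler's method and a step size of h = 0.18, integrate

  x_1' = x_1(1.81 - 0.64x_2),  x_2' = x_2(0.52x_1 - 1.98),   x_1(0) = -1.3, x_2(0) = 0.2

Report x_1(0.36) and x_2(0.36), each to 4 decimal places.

-2.2250, 0.0506

Euler on (x_1,x_2): x_1_{n+1} = x_1_n + h·x_1', x_2_{n+1} = x_2_n + h·x_2'.
0.000000: (-1.300000, 0.200000); f=(-2.186600, -0.531200) → (-1.693588, 0.104384)
0.180000: (-1.693588, 0.104384); f=(-2.952253, -0.298608) → (-2.224994, 0.050635)
(x_1(0.36), x_2(0.36)) ≈ (-2.2250, 0.0506)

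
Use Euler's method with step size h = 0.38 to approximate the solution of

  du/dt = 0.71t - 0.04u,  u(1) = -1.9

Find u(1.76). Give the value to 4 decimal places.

Euler: u_{n+1} = u_n + h·f(t_n, u_n).
t=1.000000, u=-1.900000: f=0.786000 → u ← -1.900000 + 0.38·0.786000 = -1.601320
t=1.380000, u=-1.601320: f=1.043853 → u ← -1.601320 + 0.38·1.043853 = -1.204656
u(1.76) ≈ -1.2047

-1.2047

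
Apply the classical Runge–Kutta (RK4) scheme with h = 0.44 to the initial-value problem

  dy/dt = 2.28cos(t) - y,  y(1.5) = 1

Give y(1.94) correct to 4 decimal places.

0.5114

RK4: k1 = f(t_n, y_n); k2 = f(t_n + h/2, y_n + (h/2)·k1); k3 = f(t_n + h/2, y_n + (h/2)·k2); k4 = f(t_n + h, y_n + h·k3); y_{n+1} = y_n + (h/6)·(k1 + 2k2 + 2k3 + k4).
t=1.500000, y=1.000000:
  k1 = f(1.500000, 1.000000) = -0.838719
  k2 = f(1.720000, 0.815482) = -1.154405
  k3 = f(1.720000, 0.746031) = -1.084954
  k4 = f(1.940000, 0.522620) = -1.345410
  y ← 1.000000 + (0.44/6)·(k1 + 2k2 + 2k3 + k4) = 0.511391
y(1.94) ≈ 0.5114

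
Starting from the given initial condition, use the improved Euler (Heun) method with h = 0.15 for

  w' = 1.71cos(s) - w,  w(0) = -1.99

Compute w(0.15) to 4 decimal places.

Heun: k1 = f(s_n, w_n); k2 = f(s_n + h, w_n + h·k1); w_{n+1} = w_n + (h/2)·(k1 + k2).
s=0.000000, w=-1.990000:
  k1 = f(0.000000, -1.990000) = 3.700000
  k2 = f(0.150000, -1.435000) = 3.125799
  w ← -1.990000 + (0.15/2)·(3.700000 + 3.125799) = -1.478065
w(0.15) ≈ -1.4781

-1.4781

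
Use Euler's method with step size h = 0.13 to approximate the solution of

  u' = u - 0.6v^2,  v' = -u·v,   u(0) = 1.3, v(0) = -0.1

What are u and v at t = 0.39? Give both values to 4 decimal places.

Euler on (u,v): u_{n+1} = u_n + h·u', v_{n+1} = v_n + h·v'.
0.000000: (1.300000, -0.100000); f=(1.294000, 0.130000) → (1.468220, -0.083100)
0.130000: (1.468220, -0.083100); f=(1.464077, 0.122009) → (1.658550, -0.067239)
0.260000: (1.658550, -0.067239); f=(1.655837, 0.111519) → (1.873809, -0.052741)
(u(0.39), v(0.39)) ≈ (1.8738, -0.0527)

1.8738, -0.0527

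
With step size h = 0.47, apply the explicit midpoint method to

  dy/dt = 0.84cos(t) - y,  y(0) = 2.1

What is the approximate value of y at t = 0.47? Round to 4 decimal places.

Midpoint: k1 = f(t_n, y_n); k2 = f(t_n + h/2, y_n + (h/2)·k1); y_{n+1} = y_n + h·k2.
t=0.000000, y=2.100000:
  k1 = f(0.000000, 2.100000) = -1.260000
  k2 = f(0.235000, 1.803900) = -0.986988
  y ← 2.100000 + 0.47·(-0.986988) = 1.636116
y(0.47) ≈ 1.6361

1.6361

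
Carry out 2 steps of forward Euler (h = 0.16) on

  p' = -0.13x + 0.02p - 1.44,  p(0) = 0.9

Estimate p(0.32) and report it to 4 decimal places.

0.4409

Euler: p_{n+1} = p_n + h·f(x_n, p_n).
x=0.000000, p=0.900000: f=-1.422000 → p ← 0.900000 + 0.16·(-1.422000) = 0.672480
x=0.160000, p=0.672480: f=-1.447350 → p ← 0.672480 + 0.16·(-1.447350) = 0.440904
p(0.32) ≈ 0.4409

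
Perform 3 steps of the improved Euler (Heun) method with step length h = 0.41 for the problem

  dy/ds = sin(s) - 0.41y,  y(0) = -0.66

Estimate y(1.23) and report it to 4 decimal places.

Heun: k1 = f(s_n, y_n); k2 = f(s_n + h, y_n + h·k1); y_{n+1} = y_n + (h/2)·(k1 + k2).
s=0.000000, y=-0.660000:
  k1 = f(0.000000, -0.660000) = 0.270600
  k2 = f(0.410000, -0.549054) = 0.623721
  y ← -0.660000 + (0.41/2)·(0.270600 + 0.623721) = -0.476664
s=0.410000, y=-0.476664:
  k1 = f(0.410000, -0.476664) = 0.594042
  k2 = f(0.820000, -0.233107) = 0.826720
  y ← -0.476664 + (0.41/2)·(0.594042 + 0.826720) = -0.185408
s=0.820000, y=-0.185408:
  k1 = f(0.820000, -0.185408) = 0.807163
  k2 = f(1.230000, 0.145529) = 0.882822
  y ← -0.185408 + (0.41/2)·(0.807163 + 0.882822) = 0.161039
y(1.23) ≈ 0.1610

0.1610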